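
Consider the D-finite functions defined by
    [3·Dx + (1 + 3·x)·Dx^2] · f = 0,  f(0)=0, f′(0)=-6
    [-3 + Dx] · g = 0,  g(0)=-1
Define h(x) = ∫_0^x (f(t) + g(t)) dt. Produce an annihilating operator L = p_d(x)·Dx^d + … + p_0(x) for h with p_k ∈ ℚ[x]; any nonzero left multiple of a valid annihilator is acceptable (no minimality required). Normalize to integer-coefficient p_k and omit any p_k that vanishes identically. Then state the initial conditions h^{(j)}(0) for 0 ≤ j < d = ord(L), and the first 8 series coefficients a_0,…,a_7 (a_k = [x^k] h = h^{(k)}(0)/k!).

f: a_k = 0, -6, 9, -18, 81/2, -486/5, 243, -4374/7, …
g: a_k = -1, -3, -9/2, -9/2, -27/8, -81/40, -81/80, -243/560, …
L₀ := lclm(L_f,L_g); ord L₀ ≤ 2+1.
∫: right-multiply L₀ by Dx.
L = (-27 - 27·x)·Dx^2 + (3 - 18·x - 27·x^2)·Dx^3 + (2 + 9·x + 9·x^2)·Dx^4  (order 4).
h: a_k = 0, -1, -9/2, 3/2, -45/8, 297/40, -1323/80, 19359/560, …
ICs: h(0) = 0, h′(0) = -1, h′′(0) = -9, h′′′(0) = 9.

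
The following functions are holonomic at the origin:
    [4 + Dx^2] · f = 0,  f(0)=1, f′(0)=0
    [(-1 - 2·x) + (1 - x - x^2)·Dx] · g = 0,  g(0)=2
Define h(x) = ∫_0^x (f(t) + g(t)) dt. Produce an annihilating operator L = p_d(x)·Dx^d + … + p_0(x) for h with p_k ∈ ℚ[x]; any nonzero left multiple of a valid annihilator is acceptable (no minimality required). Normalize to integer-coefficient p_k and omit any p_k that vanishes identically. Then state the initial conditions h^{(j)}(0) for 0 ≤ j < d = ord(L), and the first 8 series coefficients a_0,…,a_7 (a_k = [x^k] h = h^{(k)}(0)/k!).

f: a_k = 1, 0, -2, 0, 2/3, 0, -4/45, 0, …
g: a_k = 2, 2, 4, 6, 10, 16, 26, 42, …
L₀ := lclm(L_f,L_g); ord L₀ ≤ 2+1.
∫: right-multiply L₀ by Dx.
L = (-44 - 96·x - 32·x^2 - 48·x^3 - 40·x^4 - 16·x^5)·Dx + (16 - 20·x - 8·x^2 + 16·x^3 - 12·x^4 - 24·x^5 - 8·x^6)·Dx^2 + (-11 - 24·x - 8·x^2 - 12·x^3 - 10·x^4 - 4·x^5)·Dx^3 + (4 - 5·x - 2·x^2 + 4·x^3 - 3·x^4 - 6·x^5 - 2·x^6)·Dx^4  (order 4).
h: a_k = 0, 3, 1, 2/3, 3/2, 32/15, 8/3, 1166/315, …
ICs: h(0) = 0, h′(0) = 3, h′′(0) = 2, h′′′(0) = 4.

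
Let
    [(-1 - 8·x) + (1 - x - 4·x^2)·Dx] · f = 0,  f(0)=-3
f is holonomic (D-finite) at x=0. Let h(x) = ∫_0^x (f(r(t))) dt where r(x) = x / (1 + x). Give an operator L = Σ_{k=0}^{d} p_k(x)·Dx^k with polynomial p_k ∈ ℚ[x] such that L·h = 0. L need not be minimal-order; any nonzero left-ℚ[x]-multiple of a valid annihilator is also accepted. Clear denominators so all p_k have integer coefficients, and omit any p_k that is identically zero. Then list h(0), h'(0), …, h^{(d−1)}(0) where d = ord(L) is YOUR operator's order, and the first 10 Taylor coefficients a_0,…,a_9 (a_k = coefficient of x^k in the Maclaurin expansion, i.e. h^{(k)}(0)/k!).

L = (1 + 9·x)·Dx + (-1 - 2·x + 3·x^2 + 4·x^3)·Dx^2  (order 2).
h: a_k = 0, -3, -3/2, -4, 0, -48/5, 8, -240/7, 54, -464/3, …
ICs: h(0) = 0, h′(0) = -3.

f: a_k = -3, -3, -15, -27, -87, -195, -543, -1323, -3495, -8787, …
Substitute x→r, Dx→(1/r')Dx; clear ⇒ L₀.
∫: right-multiply L₀ by Dx.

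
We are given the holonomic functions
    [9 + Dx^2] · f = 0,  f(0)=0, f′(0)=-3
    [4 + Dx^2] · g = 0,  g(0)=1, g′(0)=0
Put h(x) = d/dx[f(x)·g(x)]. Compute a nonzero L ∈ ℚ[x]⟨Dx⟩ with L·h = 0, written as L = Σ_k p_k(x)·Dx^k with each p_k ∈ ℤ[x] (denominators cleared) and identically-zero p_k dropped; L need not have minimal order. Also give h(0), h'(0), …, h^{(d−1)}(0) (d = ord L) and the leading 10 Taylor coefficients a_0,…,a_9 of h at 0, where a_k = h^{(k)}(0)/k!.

L = 25 + 26·Dx^2 + Dx^4  (order 4).
h: a_k = -3, 0, 63/2, 0, -521/8, 0, 13021/240, 0, -15501/640, 0, …
ICs: h(0) = -3, h′(0) = 0, h′′(0) = 63, h′′′(0) = 0.

f: a_k = 0, -3, 0, 9/2, 0, -81/40, 0, 243/560, 0, -243/4480, …
g: a_k = 1, 0, -2, 0, 2/3, 0, -4/45, 0, 2/315, 0, …
L₀ := L_f ⊗_s L_g (sym. prod.), ord ≤ 4.
h₀' ⇒ L via d/dx closure of L₀.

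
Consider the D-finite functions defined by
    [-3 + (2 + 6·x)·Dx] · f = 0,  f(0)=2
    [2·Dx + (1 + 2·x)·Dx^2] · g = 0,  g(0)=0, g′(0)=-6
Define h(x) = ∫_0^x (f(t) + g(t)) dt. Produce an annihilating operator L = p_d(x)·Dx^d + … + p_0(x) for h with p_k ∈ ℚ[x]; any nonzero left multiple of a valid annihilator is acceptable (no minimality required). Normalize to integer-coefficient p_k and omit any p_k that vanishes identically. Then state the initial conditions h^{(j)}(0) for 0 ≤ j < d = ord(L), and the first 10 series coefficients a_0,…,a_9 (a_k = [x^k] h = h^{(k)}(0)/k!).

f: a_k = 2, 3, -9/4, 27/8, -405/64, 1701/128, -15309/512, 72171/1024, -2814669/16384, 14073345/32768, …
g: a_k = 0, -6, 6, -8, 12, -96/5, 32, -384/7, 96, -512/3, …
h₀=f+g: left-lcm gives L₀, ord ≤ 3.
h=∫h₀ ⇒ L = L₀·Dx.
L = (-6 + 36·x)·Dx^2 + (5 + 84·x + 180·x^2)·Dx^3 + (2 + 22·x + 72·x^2 + 72·x^3)·Dx^4  (order 4).
h: a_k = 0, 2, -3/2, 5/4, -37/32, 363/320, -1261/1280, 1075/3584, 111981/57344, -413935/49152, …
ICs: h(0) = 0, h′(0) = 2, h′′(0) = -3, h′′′(0) = 15/2.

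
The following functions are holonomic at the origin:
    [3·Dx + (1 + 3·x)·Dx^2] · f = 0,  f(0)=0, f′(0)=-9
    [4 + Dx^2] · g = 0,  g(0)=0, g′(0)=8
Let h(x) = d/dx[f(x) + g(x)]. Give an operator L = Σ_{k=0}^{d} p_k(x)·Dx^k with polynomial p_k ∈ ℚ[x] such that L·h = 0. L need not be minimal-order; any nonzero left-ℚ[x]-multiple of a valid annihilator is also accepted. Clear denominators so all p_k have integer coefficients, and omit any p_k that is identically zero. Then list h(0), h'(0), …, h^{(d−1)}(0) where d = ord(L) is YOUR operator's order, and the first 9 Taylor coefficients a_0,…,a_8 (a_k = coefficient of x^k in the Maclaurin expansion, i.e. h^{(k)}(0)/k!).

L = (348 + 144·x + 216·x^2) + (44 + 180·x + 216·x^2 + 216·x^3)·Dx + (87 + 36·x + 54·x^2)·Dx^2 + (11 + 45·x + 54·x^2 + 54·x^3)·Dx^3  (order 3).
h: a_k = -1, 27, -97, 243, -2171/3, 2187, -295277/45, 19683, -18600419/315, …
ICs: h(0) = -1, h′(0) = 27, h′′(0) = -194.

f: a_k = 0, -9, 27/2, -27, 243/4, -729/5, 729/2, -6561/7, 19683/8, …
g: a_k = 0, 8, 0, -16/3, 0, 16/15, 0, -32/315, 0, …
h₀=f+g: left-lcm gives L₀, ord ≤ 4.
h₀' ⇒ L via d/dx closure of L₀.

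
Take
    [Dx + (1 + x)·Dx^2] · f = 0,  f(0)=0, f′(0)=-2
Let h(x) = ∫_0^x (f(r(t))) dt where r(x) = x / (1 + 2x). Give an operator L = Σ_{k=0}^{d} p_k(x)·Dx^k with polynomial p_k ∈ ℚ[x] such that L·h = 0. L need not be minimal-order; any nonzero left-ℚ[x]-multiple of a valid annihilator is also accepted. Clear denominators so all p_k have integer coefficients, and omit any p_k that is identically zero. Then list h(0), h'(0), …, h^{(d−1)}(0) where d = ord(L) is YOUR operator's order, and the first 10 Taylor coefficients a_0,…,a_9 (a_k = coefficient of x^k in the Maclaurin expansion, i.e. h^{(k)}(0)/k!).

f: a_k = 0, -2, 1, -2/3, 1/2, -2/5, 1/3, -2/7, 1/4, -2/9, …
Substitute x→r, Dx→(1/r')Dx; clear ⇒ L₀.
∫: right-multiply L₀ by Dx.
L = (5 + 12·x)·Dx^2 + (1 + 5·x + 6·x^2)·Dx^3  (order 3).
h: a_k = 0, 0, -1, 5/3, -19/6, 13/2, -211/15, 95/3, -2059/28, 6305/36, …
ICs: h(0) = 0, h′(0) = 0, h′′(0) = -2.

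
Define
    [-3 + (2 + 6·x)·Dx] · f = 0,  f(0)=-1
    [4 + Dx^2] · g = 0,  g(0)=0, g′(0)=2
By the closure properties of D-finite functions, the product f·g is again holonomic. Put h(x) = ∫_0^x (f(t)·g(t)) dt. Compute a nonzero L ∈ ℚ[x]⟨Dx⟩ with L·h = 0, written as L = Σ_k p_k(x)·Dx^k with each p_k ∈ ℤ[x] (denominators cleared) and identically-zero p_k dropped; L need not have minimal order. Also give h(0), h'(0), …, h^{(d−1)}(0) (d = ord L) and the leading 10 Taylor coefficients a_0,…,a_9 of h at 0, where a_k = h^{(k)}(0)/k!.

f: a_k = -1, -3/2, 9/8, -27/16, 405/128, -1701/256, 15309/1024, -72171/2048, 2814669/32768, -14073345/65536, …
g: a_k = 0, 2, 0, -4/3, 0, 4/15, 0, -8/315, 0, 4/2835, …
h₀=f·g: eliminate ⇒ L₀, order ≤ 1·2.
h=∫h₀ ⇒ L = L₀·Dx.
L = (43 + 96·x + 144·x^2)·Dx + (-12 - 36·x)·Dx^2 + (4 + 24·x + 36·x^2)·Dx^3  (order 3).
h: a_k = 0, 0, -1, -1, 43/48, -11/40, 4379/5760, -7321/4480, 838883/258048, -6669683/967680, …
ICs: h(0) = 0, h′(0) = 0, h′′(0) = -2.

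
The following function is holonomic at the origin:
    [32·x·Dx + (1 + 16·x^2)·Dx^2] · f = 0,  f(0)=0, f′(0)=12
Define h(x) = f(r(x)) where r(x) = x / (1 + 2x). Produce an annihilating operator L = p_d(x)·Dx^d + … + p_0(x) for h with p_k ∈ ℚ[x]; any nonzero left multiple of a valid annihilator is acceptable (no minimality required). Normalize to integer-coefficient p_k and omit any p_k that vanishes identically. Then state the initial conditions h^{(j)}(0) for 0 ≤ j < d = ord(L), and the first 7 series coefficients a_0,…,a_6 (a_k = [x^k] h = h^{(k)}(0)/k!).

f: a_k = 0, 12, 0, -64, 0, 3072/5, 0, …
Substitute x→r, Dx→(1/r')Dx; clear ⇒ L₀.
L = (4 + 40·x)·Dx + (1 + 4·x + 20·x^2)·Dx^2  (order 2).
h: a_k = 0, 12, -24, -16, 288, -3648/5, -1408, …
ICs: h(0) = 0, h′(0) = 12.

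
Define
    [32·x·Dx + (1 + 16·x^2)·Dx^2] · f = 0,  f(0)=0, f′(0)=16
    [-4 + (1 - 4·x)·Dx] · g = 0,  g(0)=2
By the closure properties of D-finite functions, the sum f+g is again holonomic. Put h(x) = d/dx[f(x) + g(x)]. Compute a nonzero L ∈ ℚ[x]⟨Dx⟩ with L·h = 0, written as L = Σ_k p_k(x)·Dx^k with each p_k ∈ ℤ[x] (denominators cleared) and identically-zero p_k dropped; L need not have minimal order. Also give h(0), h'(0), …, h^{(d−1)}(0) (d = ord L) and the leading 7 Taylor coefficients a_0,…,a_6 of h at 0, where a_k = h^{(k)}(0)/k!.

L = (32 - 512·x - 1536·x^2) + (-16 + 32·x - 256·x^2 - 1536·x^3)·Dx + (1 - 256·x^4)·Dx^2  (order 2).
h: a_k = 24, 64, 128, 2048, 14336, 49152, 163840, …
ICs: h(0) = 24, h′(0) = 64.

f: a_k = 0, 16, 0, -256/3, 0, 4096/5, 0, …
g: a_k = 2, 8, 32, 128, 512, 2048, 8192, …
f+g: L₀ = lclm(L_f,L_g), ord ≤ 2+1.
Derive L from L₀ (diff closure).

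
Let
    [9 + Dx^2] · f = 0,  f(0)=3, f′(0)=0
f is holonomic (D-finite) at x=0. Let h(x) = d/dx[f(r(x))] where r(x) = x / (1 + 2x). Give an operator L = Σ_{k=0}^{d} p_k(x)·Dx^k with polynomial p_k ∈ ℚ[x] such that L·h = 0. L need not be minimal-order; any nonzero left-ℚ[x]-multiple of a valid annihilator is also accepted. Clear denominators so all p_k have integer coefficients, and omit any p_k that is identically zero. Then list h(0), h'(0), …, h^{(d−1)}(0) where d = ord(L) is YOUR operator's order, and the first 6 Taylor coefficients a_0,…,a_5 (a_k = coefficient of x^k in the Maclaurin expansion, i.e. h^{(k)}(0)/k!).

f: a_k = 3, 0, -27/2, 0, 81/8, 0, …
L₀ from L_f via x↦r, Dx↦r'^{-1}Dx.
h₀' ⇒ L via d/dx closure of L₀.
L = (33 + 96·x + 96·x^2) + (12 + 72·x + 144·x^2 + 96·x^3)·Dx + (1 + 8·x + 24·x^2 + 32·x^3 + 16·x^4)·Dx^2  (order 2).
h: a_k = 0, -27, 162, -1215/2, 1755, -162729/40, …
ICs: h(0) = 0, h′(0) = -27.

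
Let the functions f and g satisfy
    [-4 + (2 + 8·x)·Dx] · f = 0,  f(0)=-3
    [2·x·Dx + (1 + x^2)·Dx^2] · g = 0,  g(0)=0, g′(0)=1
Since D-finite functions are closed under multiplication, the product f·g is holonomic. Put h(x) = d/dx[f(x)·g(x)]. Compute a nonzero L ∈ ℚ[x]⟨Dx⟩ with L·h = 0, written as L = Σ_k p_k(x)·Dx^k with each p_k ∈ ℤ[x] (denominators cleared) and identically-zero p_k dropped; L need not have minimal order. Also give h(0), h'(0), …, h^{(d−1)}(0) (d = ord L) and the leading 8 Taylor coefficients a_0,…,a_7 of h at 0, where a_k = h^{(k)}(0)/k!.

f: a_k = -3, -6, 6, -12, 30, -84, 252, -792, …
g: a_k = 0, 1, 0, -1/3, 0, 1/5, 0, -1/7, …
Sym-product of L_f,L_g gives L₀ (≤ ord 2).
h₀' ⇒ L via d/dx closure of L₀.
L = (-10 + 40·x + 98·x^2 - 24·x^3 - 12·x^4) + (13 + 66·x + 117·x^2 + 226·x^3 - 84·x^4 - 48·x^5)·Dx + (3 + 23·x + 42·x^2 - x^3 + 23·x^4 - 24·x^5 - 16·x^6)·Dx^2  (order 2).
h: a_k = -3, -12, 21, -40, 137, -2436/5, 8527/5, -214352/35, …
ICs: h(0) = -3, h′(0) = -12.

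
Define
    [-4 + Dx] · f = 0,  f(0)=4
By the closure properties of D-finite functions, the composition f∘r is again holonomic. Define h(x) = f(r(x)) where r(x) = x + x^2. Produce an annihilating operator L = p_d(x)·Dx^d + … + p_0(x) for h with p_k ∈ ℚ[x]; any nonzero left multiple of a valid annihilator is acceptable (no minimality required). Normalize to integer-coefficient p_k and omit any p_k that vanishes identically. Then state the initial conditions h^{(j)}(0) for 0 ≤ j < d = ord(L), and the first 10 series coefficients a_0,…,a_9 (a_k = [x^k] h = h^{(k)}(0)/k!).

f: a_k = 4, 16, 32, 128/3, 128/3, 512/15, 1024/45, 4096/315, 2048/315, 8192/2835, …
Change of var in L_f (x↦r) gives L₀.
L = (-4 - 8·x) + Dx  (order 1).
h: a_k = 4, 16, 48, 320/3, 608/3, 1664/5, 22144/45, 208384/315, 5760/7, 2703872/2835, …
ICs: h(0) = 4.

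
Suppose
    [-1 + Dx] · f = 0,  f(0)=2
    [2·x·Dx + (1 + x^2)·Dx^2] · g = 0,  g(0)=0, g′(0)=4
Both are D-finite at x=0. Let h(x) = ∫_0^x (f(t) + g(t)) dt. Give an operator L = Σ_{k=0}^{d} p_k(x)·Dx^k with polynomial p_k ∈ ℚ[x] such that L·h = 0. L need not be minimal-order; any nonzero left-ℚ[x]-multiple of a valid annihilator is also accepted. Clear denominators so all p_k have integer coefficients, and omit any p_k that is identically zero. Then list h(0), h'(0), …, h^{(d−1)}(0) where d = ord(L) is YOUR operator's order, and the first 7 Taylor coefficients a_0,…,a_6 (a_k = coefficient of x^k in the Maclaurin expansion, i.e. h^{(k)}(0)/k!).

L = (2 - 4·x - 2·x^2)·Dx^2 + (-3 + 3·x + x^2 - x^3)·Dx^3 + (1 + x + x^2 + x^3)·Dx^4  (order 4).
h: a_k = 0, 2, 3, 1/3, -1/4, 1/60, 49/360, …
ICs: h(0) = 0, h′(0) = 2, h′′(0) = 6, h′′′(0) = 2.

f: a_k = 2, 2, 1, 1/3, 1/12, 1/60, 1/360, …
g: a_k = 0, 4, 0, -4/3, 0, 4/5, 0, …
f+g: L₀ = lclm(L_f,L_g), ord ≤ 1+2.
h=∫h₀ ⇒ L = L₀·Dx.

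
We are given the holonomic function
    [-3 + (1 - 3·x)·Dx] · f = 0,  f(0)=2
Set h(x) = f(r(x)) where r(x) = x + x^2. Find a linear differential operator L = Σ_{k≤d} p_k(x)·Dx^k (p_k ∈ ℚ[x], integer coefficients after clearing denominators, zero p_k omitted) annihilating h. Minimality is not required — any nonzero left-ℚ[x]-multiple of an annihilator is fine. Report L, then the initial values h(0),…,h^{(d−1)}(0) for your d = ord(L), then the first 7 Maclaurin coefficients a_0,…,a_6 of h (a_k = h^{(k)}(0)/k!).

f: a_k = 2, 6, 18, 54, 162, 486, 1458, …
h₀=f(r): pull back L_f along r ⇒ L₀.
L = (3 + 6·x) + (-1 + 3·x + 3·x^2)·Dx  (order 1).
h: a_k = 2, 6, 24, 90, 342, 1296, 4914, …
ICs: h(0) = 2.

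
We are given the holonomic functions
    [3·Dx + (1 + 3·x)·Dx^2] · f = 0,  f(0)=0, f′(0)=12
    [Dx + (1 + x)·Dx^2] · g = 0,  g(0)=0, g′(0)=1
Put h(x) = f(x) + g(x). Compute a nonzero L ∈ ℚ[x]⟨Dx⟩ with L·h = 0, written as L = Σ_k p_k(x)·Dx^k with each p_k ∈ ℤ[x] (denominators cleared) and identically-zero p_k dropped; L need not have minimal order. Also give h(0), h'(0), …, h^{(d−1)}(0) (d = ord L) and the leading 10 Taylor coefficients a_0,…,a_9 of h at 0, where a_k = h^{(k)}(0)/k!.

L = 6·Dx + (8 + 12·x)·Dx^2 + (1 + 4·x + 3·x^2)·Dx^3  (order 3).
h: a_k = 0, 13, -37/2, 109/3, -325/4, 973/5, -2917/6, 8749/7, -26245/8, 78733/9, …
ICs: h(0) = 0, h′(0) = 13, h′′(0) = -37.

f: a_k = 0, 12, -18, 36, -81, 972/5, -486, 8748/7, -6561/2, 8748, …
g: a_k = 0, 1, -1/2, 1/3, -1/4, 1/5, -1/6, 1/7, -1/8, 1/9, …
Weyl lclm of L_f,L_g ⇒ L₀ (ord ≤ 4).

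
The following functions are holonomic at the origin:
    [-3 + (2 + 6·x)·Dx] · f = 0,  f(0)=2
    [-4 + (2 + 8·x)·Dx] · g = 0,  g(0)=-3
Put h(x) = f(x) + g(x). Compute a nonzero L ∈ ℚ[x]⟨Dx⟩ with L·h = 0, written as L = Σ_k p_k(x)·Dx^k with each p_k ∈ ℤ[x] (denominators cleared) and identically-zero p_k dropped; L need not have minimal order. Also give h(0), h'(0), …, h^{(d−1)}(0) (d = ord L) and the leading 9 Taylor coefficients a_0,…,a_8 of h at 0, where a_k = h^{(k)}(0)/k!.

L = -6 + (7 + 24·x)·Dx + (2 + 14·x + 24·x^2)·Dx^2  (order 2).
h: a_k = -1, -3, 15/4, -69/8, 1515/64, -9051/128, 113715/512, -738837/1024, 39357747/16384, …
ICs: h(0) = -1, h′(0) = -3.

f: a_k = 2, 3, -9/4, 27/8, -405/64, 1701/128, -15309/512, 72171/1024, -2814669/16384, …
g: a_k = -3, -6, 6, -12, 30, -84, 252, -792, 2574, …
L₀ := lclm(L_f,L_g); ord L₀ ≤ 1+1.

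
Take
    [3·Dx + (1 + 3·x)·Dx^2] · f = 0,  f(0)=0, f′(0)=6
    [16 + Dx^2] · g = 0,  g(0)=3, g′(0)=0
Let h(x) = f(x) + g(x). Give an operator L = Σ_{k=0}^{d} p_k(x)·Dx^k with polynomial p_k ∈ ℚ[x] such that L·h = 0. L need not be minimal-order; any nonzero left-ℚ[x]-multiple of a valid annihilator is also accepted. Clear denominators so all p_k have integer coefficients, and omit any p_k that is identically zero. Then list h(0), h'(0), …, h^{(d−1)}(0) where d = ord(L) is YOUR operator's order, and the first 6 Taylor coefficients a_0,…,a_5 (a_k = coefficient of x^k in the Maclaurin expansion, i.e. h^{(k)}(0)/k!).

f: a_k = 0, 6, -9, 18, -81/2, 486/5, …
g: a_k = 3, 0, -24, 0, 32, 0, …
L₀ := lclm(L_f,L_g); ord L₀ ≤ 2+2.
L = (1680 + 2304·x + 3456·x^2)·Dx + (272 + 1584·x + 3456·x^2 + 3456·x^3)·Dx^2 + (105 + 144·x + 216·x^2)·Dx^3 + (17 + 99·x + 216·x^2 + 216·x^3)·Dx^4  (order 4).
h: a_k = 3, 6, -33, 18, -17/2, 486/5, …
ICs: h(0) = 3, h′(0) = 6, h′′(0) = -66, h′′′(0) = 108.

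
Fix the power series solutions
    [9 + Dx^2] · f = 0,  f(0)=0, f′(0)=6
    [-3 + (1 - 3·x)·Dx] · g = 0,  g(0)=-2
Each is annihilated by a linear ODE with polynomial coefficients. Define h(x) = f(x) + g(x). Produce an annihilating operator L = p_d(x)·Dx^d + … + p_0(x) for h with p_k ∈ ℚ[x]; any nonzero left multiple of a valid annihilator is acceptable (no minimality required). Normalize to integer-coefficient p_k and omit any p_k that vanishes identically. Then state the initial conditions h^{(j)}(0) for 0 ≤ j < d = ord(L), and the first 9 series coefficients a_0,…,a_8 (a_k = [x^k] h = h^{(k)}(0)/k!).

L = (-63 + 54·x - 81·x^2) + (9 - 45·x + 81·x^2 - 81·x^3)·Dx + (-7 + 6·x - 9·x^2)·Dx^2 + (1 - 5·x + 9·x^2 - 9·x^3)·Dx^3  (order 3).
h: a_k = -2, 0, -18, -63, -162, -9639/20, -1458, -1224963/280, -13122, …
ICs: h(0) = -2, h′(0) = 0, h′′(0) = -36.

f: a_k = 0, 6, 0, -9, 0, 81/20, 0, -243/280, 0, …
g: a_k = -2, -6, -18, -54, -162, -486, -1458, -4374, -13122, …
h₀=f+g: left-lcm gives L₀, ord ≤ 3.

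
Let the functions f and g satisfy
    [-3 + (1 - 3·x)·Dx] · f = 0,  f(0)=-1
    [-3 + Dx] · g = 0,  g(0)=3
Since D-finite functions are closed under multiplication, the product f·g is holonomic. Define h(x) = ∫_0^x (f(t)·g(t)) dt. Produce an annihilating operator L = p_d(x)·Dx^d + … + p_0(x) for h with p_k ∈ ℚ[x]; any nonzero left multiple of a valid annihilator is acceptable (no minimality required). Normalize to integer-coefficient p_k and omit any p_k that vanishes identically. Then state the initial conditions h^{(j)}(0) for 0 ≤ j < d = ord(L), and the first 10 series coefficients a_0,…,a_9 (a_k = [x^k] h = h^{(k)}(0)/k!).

L = (6 - 9·x)·Dx + (-1 + 3·x)·Dx^2  (order 2).
h: a_k = 0, -3, -9, -45/2, -54, -1053/8, -13203/40, -475551/560, -499365/224, -26633043/4480, …
ICs: h(0) = 0, h′(0) = -3.

f: a_k = -1, -3, -9, -27, -81, -243, -729, -2187, -6561, -19683, …
g: a_k = 3, 9, 27/2, 27/2, 81/8, 243/40, 243/80, 729/560, 2187/4480, 729/4480, …
f·g: L₀ = L_f ⊗_s L_g, ord ≤ 1·1.
h=∫₀ˣh₀: take L = L₀·Dx.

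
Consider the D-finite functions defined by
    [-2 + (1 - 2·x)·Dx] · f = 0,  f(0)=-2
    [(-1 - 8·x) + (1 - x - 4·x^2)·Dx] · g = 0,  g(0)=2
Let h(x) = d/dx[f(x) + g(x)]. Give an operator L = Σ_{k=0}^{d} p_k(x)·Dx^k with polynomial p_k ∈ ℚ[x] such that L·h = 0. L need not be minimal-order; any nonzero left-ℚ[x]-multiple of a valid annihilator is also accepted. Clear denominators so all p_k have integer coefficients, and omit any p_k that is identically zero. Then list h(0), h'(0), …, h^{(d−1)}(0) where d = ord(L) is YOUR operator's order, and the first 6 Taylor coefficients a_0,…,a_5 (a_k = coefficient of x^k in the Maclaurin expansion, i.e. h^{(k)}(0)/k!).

L = (12 - 576·x + 1152·x^2 - 3072·x^3 + 1536·x^4) + (15 + 60·x - 288·x^2 + 1152·x^3 - 2880·x^4 + 1536·x^5)·Dx + (-3 + 21·x - 78·x^2 + 128·x^3 + 96·x^4 - 448·x^5 + 256·x^6)·Dx^2  (order 2).
h: a_k = -2, 4, 6, 104, 330, 1404, …
ICs: h(0) = -2, h′(0) = 4.

f: a_k = -2, -4, -8, -16, -32, -64, …
g: a_k = 2, 2, 10, 18, 58, 130, …
L₀ := lclm(L_f,L_g); ord L₀ ≤ 1+1.
Derive L from L₀ (diff closure).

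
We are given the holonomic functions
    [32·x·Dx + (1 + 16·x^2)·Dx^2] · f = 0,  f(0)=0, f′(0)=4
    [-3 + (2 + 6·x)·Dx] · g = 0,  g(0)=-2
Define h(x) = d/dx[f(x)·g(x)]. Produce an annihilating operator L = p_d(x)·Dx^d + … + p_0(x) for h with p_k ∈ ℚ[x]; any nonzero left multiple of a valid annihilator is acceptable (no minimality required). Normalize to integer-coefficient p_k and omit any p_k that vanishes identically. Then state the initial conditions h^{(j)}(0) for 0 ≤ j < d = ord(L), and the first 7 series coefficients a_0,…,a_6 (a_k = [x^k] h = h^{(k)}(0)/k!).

f: a_k = 0, 4, 0, -64/3, 0, 1024/5, 0, …
g: a_k = -2, -3, 9/4, -27/8, 405/64, -1701/128, 15309/512, …
L₀ := L_f ⊗_s L_g (sym. prod.), ord ≤ 2.
h₀' ⇒ L via d/dx closure of L₀.
L = (303 + 5760·x - 7200·x^2 - 55296·x^3 - 20736·x^4) + (364 + 3780·x + 4992·x^2 - 64512·x^3 - 193536·x^4 - 82944·x^5)·Dx + (36 - 40·x - 828·x^2 - 4096·x^3 - 24192·x^4 - 55296·x^5 - 27648·x^6)·Dx^2  (order 2).
h: a_k = -8, -24, 155, 202, -34583/16, -285867/80, 22966919/640, …
ICs: h(0) = -8, h′(0) = -24.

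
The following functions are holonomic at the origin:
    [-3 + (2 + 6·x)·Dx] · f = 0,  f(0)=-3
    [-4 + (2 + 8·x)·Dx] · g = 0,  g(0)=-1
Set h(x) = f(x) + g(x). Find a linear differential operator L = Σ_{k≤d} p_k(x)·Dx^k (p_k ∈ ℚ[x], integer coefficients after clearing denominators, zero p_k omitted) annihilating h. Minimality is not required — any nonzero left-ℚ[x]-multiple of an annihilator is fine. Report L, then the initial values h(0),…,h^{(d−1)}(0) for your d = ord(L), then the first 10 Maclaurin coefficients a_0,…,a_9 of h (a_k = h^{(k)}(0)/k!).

L = -6 + (7 + 24·x)·Dx + (2 + 14·x + 24·x^2)·Dx^2  (order 2).
h: a_k = -4, -13/2, 43/8, -145/16, 2495/128, -12271/256, 131943/1024, -757185/2048, 36558951/32768, -229652995/65536, …
ICs: h(0) = -4, h′(0) = -13/2.

f: a_k = -3, -9/2, 27/8, -81/16, 1215/128, -5103/256, 45927/1024, -216513/2048, 8444007/32768, -42220035/65536, …
g: a_k = -1, -2, 2, -4, 10, -28, 84, -264, 858, -2860, …
Sum ⇒ L₀ = lclm(L_f,L_g) in ℚ(x)⟨Dx⟩.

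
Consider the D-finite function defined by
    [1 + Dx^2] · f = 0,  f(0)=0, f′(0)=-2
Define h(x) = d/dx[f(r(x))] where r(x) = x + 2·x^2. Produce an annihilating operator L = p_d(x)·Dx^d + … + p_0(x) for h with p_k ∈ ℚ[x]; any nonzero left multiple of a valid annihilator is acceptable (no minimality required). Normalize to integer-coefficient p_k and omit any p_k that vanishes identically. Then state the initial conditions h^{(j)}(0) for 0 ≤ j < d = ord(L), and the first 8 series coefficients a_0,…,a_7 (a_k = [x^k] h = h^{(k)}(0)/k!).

f: a_k = 0, -2, 0, 1/3, 0, -1/60, 0, 1/2520, …
h₀=f(r): pull back L_f along r ⇒ L₀.
h₀' ⇒ L via d/dx closure of L₀.
L = (49 + 16·x + 96·x^2 + 256·x^3 + 256·x^4) + (-12 - 48·x)·Dx + (1 + 8·x + 16·x^2)·Dx^2  (order 2).
h: a_k = -2, -8, 1, 8, 239/12, 15, -1679/360, -478/45, …
ICs: h(0) = -2, h′(0) = -8.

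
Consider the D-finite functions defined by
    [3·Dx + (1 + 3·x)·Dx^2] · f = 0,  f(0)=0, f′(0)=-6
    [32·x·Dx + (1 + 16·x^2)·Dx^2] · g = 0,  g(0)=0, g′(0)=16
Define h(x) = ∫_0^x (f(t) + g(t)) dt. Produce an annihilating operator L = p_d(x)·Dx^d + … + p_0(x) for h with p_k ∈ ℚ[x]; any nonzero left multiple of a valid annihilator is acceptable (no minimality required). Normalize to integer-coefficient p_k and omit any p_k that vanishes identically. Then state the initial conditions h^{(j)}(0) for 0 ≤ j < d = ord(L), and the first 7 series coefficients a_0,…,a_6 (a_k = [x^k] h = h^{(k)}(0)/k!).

L = (-96 - 864·x + 4608·x^2 + 4608·x^3)·Dx^2 + (-50 - 192·x + 672·x^2 + 9216·x^3 + 9216·x^4)·Dx^3 + (-3 + 23·x + 96·x^2 + 512·x^3 + 2304·x^4 + 2304·x^5)·Dx^4  (order 4).
h: a_k = 0, 0, 5, 3, -155/6, 81/10, 361/3, …
ICs: h(0) = 0, h′(0) = 0, h′′(0) = 10, h′′′(0) = 18.

f: a_k = 0, -6, 9, -18, 81/2, -486/5, 243, …
g: a_k = 0, 16, 0, -256/3, 0, 4096/5, 0, …
Sum ⇒ L₀ = lclm(L_f,L_g) in ℚ(x)⟨Dx⟩.
∫: right-multiply L₀ by Dx.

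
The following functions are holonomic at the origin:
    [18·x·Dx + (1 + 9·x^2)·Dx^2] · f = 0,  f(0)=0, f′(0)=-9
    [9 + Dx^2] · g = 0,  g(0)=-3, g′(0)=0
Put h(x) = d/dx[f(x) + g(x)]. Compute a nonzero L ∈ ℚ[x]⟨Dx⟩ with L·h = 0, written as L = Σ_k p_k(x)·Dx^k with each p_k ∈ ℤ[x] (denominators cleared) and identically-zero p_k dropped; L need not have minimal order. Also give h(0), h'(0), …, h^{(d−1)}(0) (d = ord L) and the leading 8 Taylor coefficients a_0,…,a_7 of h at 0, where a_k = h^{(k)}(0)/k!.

L = (-1782·x + 20412·x^3 + 13122·x^5) + (-9 + 567·x^2 + 6561·x^4 + 6561·x^6)·Dx + (-198·x + 2268·x^3 + 1458·x^5)·Dx^2 + (-1 + 63·x^2 + 729·x^4 + 729·x^6)·Dx^3  (order 3).
h: a_k = -9, 27, 81, -81/2, -729, 729/40, 6561, -2187/560, …
ICs: h(0) = -9, h′(0) = 27, h′′(0) = 162.

f: a_k = 0, -9, 0, 27, 0, -729/5, 0, 6561/7, …
g: a_k = -3, 0, 27/2, 0, -81/8, 0, 243/80, 0, …
h₀=f+g: left-lcm gives L₀, ord ≤ 4.
Differentiate: ansatz ord ≤ ord L₀ ⇒ L.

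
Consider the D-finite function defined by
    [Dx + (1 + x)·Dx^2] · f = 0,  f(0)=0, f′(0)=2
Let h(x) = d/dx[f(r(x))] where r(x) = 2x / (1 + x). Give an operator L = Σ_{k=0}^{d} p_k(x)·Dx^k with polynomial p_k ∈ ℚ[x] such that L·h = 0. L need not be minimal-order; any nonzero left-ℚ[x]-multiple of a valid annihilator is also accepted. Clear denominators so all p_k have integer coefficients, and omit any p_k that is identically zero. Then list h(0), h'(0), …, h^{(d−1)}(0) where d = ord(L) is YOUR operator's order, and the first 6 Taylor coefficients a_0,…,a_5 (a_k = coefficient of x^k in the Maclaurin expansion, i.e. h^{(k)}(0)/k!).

L = (4 + 6·x) + (1 + 4·x + 3·x^2)·Dx  (order 1).
h: a_k = 4, -16, 52, -160, 484, -1456, …
ICs: h(0) = 4.

f: a_k = 0, 2, -1, 2/3, -1/2, 2/5, …
f∘r: x↦r, Dx↦Dx/r' in L_f ⇒ L₀.
h₀' ⇒ L via d/dx closure of L₀.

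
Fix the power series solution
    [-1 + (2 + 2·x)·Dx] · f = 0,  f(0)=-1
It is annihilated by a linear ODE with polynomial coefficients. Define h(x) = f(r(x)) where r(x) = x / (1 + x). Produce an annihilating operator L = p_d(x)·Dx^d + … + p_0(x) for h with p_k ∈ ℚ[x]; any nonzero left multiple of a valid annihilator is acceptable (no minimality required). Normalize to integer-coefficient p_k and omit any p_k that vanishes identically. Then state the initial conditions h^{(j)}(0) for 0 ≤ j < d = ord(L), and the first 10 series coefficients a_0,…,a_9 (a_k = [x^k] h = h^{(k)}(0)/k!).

L = -1 + (2 + 6·x + 4·x^2)·Dx  (order 1).
h: a_k = -1, -1/2, 5/8, -13/16, 141/128, -399/256, 2353/1024, -7205/2048, 182461/32768, -594203/65536, …
ICs: h(0) = -1.

f: a_k = -1, -1/2, 1/8, -1/16, 5/128, -7/256, 21/1024, -33/2048, 429/32768, -715/65536, …
Change of var in L_f (x↦r) gives L₀.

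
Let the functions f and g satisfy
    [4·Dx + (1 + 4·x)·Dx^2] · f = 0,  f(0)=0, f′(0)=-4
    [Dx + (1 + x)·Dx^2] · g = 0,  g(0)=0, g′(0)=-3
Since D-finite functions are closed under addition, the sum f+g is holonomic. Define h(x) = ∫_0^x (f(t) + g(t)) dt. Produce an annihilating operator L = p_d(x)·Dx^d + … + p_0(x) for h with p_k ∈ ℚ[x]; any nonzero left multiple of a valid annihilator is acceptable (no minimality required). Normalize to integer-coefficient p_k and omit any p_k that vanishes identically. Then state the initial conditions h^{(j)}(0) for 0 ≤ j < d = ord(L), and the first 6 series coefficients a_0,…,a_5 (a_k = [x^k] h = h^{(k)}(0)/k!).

L = 8·Dx^2 + (10 + 16·x)·Dx^3 + (1 + 5·x + 4·x^2)·Dx^4  (order 4).
h: a_k = 0, 0, -7/2, 19/6, -67/12, 259/20, …
ICs: h(0) = 0, h′(0) = 0, h′′(0) = -7, h′′′(0) = 19.

f: a_k = 0, -4, 8, -64/3, 64, -1024/5, …
g: a_k = 0, -3, 3/2, -1, 3/4, -3/5, …
f+g: L₀ = lclm(L_f,L_g), ord ≤ 2+2.
Integrate: L := L₀·Dx.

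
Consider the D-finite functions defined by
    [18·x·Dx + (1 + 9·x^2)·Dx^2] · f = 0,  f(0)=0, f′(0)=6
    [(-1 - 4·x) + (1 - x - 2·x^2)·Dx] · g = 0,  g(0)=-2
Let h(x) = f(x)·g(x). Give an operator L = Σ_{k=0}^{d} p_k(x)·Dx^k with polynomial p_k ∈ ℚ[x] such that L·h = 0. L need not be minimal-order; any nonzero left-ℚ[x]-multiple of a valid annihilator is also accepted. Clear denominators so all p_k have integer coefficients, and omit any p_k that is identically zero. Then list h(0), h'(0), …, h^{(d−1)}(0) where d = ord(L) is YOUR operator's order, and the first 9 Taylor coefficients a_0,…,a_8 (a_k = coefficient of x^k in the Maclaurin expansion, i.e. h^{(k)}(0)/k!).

L = (4 + 18·x + 108·x^2) + (2 - 10·x + 36·x^2 + 108·x^3)·Dx + (-1 + x - 7·x^2 + 9·x^3 + 18·x^4)·Dx^2  (order 2).
h: a_k = 0, -12, -12, 0, -24, -1092/5, -1332/5, 19128/35, 96/7, …
ICs: h(0) = 0, h′(0) = -12.

f: a_k = 0, 6, 0, -18, 0, 486/5, 0, -4374/7, 0, …
g: a_k = -2, -2, -6, -10, -22, -42, -86, -170, -342, …
L₀ := L_f ⊗_s L_g (sym. prod.), ord ≤ 2.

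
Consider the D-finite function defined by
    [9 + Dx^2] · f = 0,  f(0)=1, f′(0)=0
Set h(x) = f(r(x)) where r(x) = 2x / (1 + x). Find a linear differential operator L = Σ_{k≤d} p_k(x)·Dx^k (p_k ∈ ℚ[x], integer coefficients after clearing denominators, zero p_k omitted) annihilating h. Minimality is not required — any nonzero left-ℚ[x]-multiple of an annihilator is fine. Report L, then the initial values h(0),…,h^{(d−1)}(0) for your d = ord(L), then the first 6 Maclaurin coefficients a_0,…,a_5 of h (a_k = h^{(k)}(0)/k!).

f: a_k = 1, 0, -9/2, 0, 27/8, 0, …
L₀ from L_f via x↦r, Dx↦r'^{-1}Dx.
L = 36 + (2 + 6·x + 6·x^2 + 2·x^3)·Dx + (1 + 4·x + 6·x^2 + 4·x^3 + x^4)·Dx^2  (order 2).
h: a_k = 1, 0, -18, 36, 0, -144, …
ICs: h(0) = 1, h′(0) = 0.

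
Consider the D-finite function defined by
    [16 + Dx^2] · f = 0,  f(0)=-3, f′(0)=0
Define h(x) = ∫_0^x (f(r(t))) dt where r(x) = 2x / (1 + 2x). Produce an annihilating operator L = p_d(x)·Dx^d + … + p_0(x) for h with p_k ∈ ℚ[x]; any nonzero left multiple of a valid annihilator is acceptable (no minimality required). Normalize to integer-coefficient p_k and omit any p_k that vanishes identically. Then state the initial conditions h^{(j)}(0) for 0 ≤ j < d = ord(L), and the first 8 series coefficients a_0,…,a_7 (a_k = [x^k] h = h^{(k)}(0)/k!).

L = 64·Dx + (4 + 24·x + 48·x^2 + 32·x^3)·Dx^2 + (1 + 8·x + 24·x^2 + 32·x^3 + 16·x^4)·Dx^3  (order 3).
h: a_k = 0, -3, 0, 32, -96, 128, 512/3, -25088/15, …
ICs: h(0) = 0, h′(0) = -3, h′′(0) = 0.

f: a_k = -3, 0, 24, 0, -32, 0, 256/15, 0, …
Change of var in L_f (x↦r) gives L₀.
∫: right-multiply L₀ by Dx.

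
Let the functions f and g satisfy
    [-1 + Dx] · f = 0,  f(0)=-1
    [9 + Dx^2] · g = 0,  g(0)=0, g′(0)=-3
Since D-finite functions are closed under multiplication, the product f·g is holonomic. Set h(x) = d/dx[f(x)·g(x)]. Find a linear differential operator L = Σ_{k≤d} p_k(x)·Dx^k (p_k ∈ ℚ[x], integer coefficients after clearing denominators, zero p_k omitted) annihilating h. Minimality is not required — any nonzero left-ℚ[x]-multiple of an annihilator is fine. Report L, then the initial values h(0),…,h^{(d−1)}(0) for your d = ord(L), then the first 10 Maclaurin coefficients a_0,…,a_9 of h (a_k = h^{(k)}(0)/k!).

f: a_k = -1, -1, -1/2, -1/6, -1/24, -1/120, -1/720, -1/5040, -1/40320, -1/362880, …
g: a_k = 0, -3, 0, 9/2, 0, -81/40, 0, 243/560, 0, -243/4480, …
f·g: L₀ = L_f ⊗_s L_g, ord ≤ 1·2.
h=h₀': d/dx-closure on L₀ ⇒ L.
L = 10 - 2·Dx + Dx^2  (order 2).
h: a_k = 3, 6, -9, -16, -1/2, 39/5, 83/30, -16/15, -213/280, -79/3780, …
ICs: h(0) = 3, h′(0) = 6.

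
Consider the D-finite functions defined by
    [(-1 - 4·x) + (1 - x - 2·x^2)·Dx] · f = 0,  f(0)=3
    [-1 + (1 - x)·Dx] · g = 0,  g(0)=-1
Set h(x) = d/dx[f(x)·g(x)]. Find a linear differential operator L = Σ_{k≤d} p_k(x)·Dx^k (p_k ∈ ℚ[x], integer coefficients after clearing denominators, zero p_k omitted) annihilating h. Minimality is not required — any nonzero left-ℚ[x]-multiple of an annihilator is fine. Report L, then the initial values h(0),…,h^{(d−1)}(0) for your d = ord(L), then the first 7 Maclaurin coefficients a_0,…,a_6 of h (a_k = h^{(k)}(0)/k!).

f: a_k = 3, 3, 9, 15, 33, 63, 129, …
g: a_k = -1, -1, -1, -1, -1, -1, -1, …
f·g: L₀ = L_f ⊗_s L_g, ord ≤ 1·1.
Derive L from L₀ (diff closure).
L = (5 - 9·x^2 - 16·x^3 + 24·x^4) + (-1 + x + 6·x^2 - 7·x^3 - 5·x^4 + 6·x^5)·Dx  (order 1).
h: a_k = -6, -30, -90, -252, -630, -1530, -3570, …
ICs: h(0) = -6.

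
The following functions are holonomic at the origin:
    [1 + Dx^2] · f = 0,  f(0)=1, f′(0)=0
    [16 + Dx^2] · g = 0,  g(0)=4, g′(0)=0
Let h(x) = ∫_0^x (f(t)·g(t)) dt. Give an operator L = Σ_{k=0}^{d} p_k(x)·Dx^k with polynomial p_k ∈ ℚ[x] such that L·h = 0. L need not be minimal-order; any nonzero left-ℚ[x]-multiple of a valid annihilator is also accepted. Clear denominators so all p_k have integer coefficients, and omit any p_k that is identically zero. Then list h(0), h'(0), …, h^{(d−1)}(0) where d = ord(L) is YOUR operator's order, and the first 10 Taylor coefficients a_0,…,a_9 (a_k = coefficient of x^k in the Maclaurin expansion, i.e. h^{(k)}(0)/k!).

f: a_k = 1, 0, -1/2, 0, 1/24, 0, -1/720, 0, 1/40320, 0, …
g: a_k = 4, 0, -32, 0, 128/3, 0, -1024/45, 0, 2048/315, 0, …
Product ⇒ symmetric product L₀, ord ≤ 4.
h=∫h₀ ⇒ L = L₀·Dx.
L = 225·Dx + 34·Dx^3 + Dx^5  (order 5).
h: a_k = 0, 4, 0, -34/3, 0, 353/30, 0, -8177/1260, 0, 198593/90720, …
ICs: h(0) = 0, h′(0) = 4, h′′(0) = 0, h′′′(0) = -68, h′′′′(0) = 0.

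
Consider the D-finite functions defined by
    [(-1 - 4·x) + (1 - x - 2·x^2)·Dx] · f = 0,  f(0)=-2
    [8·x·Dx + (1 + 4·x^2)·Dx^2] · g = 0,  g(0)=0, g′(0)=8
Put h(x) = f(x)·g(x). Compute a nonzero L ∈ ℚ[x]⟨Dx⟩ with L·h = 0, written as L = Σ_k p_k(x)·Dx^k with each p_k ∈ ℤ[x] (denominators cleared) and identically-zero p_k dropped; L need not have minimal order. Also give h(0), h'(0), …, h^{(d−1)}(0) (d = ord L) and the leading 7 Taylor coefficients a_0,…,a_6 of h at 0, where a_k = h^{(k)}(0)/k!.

f: a_k = -2, -2, -6, -10, -22, -42, -86, …
g: a_k = 0, 8, 0, -32/3, 0, 128/5, 0, …
Sym-product of L_f,L_g gives L₀ (≤ ord 2).
L = (4 + 8·x + 48·x^2) + (2 + 16·x^2 + 48·x^3)·Dx + (-1 + x - 2·x^2 + 4·x^3 + 8·x^4)·Dx^2  (order 2).
h: a_k = 0, -16, -16, -80/3, -176/3, -816/5, -4208/15, …
ICs: h(0) = 0, h′(0) = -16.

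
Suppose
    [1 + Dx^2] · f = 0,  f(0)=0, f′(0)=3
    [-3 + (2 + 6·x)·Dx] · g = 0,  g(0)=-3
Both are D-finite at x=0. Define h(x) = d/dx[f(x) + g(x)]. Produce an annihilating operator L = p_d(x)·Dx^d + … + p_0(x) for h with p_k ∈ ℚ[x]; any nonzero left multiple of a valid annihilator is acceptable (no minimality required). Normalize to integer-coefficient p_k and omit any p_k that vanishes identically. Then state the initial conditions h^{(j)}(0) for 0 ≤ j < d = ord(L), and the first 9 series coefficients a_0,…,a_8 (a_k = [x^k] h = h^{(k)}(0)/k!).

f: a_k = 0, 3, 0, -1/2, 0, 1/40, 0, -1/1680, 0, …
g: a_k = -3, -9/2, 27/8, -81/16, 1215/128, -5103/256, 45927/1024, -216513/2048, 8444007/32768, …
Sum ⇒ L₀ = lclm(L_f,L_g) in ℚ(x)⟨Dx⟩.
h₀' ⇒ L via d/dx closure of L₀.
L = (-417 - 72·x - 108·x^2) + (-62 - 234·x - 216·x^2 - 216·x^3)·Dx + (-417 - 72·x - 108·x^2)·Dx^2 + (-62 - 234·x - 216·x^2 - 216·x^3)·Dx^3  (order 3).
h: a_k = -3/2, 27/4, -267/16, 1215/32, -25483/256, 137781/512, -22733993/30720, 8444007/4096, -39897932563/6881280, …
ICs: h(0) = -3/2, h′(0) = 27/4, h′′(0) = -267/8.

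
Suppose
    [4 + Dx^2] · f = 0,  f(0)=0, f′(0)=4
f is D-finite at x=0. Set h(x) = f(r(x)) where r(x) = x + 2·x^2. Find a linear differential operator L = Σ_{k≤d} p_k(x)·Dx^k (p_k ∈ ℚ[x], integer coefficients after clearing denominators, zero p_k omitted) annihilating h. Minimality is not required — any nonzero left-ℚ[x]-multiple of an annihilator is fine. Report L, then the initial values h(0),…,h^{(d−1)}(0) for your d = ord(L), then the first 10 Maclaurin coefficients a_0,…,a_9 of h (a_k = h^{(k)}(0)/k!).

f: a_k = 0, 4, 0, -8/3, 0, 8/15, 0, -16/315, 0, 8/2835, …
Change of var in L_f (x↦r) gives L₀.
L = (4 + 48·x + 192·x^2 + 256·x^3) - 4·Dx + (1 + 4·x)·Dx^2  (order 2).
h: a_k = 0, 4, 8, -8/3, -16, -472/15, -16, 6704/315, 1888/45, 108872/2835, …
ICs: h(0) = 0, h′(0) = 4.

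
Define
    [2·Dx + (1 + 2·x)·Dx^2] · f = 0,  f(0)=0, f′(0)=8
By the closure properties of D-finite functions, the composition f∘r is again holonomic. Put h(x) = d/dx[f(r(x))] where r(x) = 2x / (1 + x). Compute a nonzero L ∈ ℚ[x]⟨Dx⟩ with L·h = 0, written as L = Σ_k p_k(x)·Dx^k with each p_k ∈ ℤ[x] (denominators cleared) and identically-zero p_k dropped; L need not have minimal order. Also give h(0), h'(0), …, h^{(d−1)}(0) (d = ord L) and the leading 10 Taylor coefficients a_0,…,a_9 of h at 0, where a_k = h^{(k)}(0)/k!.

f: a_k = 0, 8, -8, 32/3, -16, 128/5, -128/3, 512/7, -128, 2048/9, …
h₀=f(r): pull back L_f along r ⇒ L₀.
Differentiate: ansatz ord ≤ ord L₀ ⇒ L.
L = (6 + 10·x) + (1 + 6·x + 5·x^2)·Dx  (order 1).
h: a_k = 16, -96, 496, -2496, 12496, -62496, 312496, -1562496, 7812496, -39062496, …
ICs: h(0) = 16.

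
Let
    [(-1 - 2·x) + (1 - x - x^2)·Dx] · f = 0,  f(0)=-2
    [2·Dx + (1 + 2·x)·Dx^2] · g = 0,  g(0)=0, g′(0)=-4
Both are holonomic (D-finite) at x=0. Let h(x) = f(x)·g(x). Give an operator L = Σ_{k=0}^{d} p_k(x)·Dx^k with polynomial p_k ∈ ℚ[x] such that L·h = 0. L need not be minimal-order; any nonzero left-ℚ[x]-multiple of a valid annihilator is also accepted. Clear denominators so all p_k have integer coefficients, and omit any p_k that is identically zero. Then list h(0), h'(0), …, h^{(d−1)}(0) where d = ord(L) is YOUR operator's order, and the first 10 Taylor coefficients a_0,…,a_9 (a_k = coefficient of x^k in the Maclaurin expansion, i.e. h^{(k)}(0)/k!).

f: a_k = -2, -2, -4, -6, -10, -16, -26, -42, -68, -110, …
g: a_k = 0, -4, 4, -16/3, 8, -64/5, 64/3, -256/7, 64, -1024/9, …
Sym-product of L_f,L_g gives L₀ (≤ ord 2).
L = (4 + 8·x) + (10·x + 10·x^2)·Dx + (-1 - x + 3·x^2 + 2·x^3)·Dx^2  (order 2).
h: a_k = 0, 8, 0, 56/3, 8/3, 704/15, 104/15, 13336/105, 208/35, 22712/63, …
ICs: h(0) = 0, h′(0) = 8.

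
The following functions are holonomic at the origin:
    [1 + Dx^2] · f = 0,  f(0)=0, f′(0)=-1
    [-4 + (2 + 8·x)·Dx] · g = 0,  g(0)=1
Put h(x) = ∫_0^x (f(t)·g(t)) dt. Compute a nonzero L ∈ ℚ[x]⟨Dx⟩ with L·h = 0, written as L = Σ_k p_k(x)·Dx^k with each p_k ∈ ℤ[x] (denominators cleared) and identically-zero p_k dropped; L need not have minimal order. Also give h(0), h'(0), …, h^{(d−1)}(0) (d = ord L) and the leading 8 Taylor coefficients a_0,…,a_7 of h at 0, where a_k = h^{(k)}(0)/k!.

f: a_k = 0, -1, 0, 1/6, 0, -1/120, 0, 1/5040, …
g: a_k = 1, 2, -2, 4, -10, 28, -84, 264, …
L₀ := L_f ⊗_s L_g (sym. prod.), ord ≤ 2.
h=∫h₀ ⇒ L = L₀·Dx.
L = (13 + 8·x + 16·x^2)·Dx + (-4 - 16·x)·Dx^2 + (1 + 8·x + 16·x^2)·Dx^3  (order 3).
h: a_k = 0, 0, -1/2, -2/3, 13/24, -11/15, 1159/720, -547/140, …
ICs: h(0) = 0, h′(0) = 0, h′′(0) = -1.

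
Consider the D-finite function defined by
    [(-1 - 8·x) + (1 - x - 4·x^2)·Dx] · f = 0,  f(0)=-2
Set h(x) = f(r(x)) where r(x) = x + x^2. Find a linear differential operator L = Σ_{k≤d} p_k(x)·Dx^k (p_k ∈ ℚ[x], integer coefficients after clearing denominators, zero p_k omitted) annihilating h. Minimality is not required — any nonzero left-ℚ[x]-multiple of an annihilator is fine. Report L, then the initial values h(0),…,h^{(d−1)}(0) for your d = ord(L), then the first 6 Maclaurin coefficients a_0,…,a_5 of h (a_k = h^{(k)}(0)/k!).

f: a_k = -2, -2, -10, -18, -58, -130, …
f∘r: x↦r, Dx↦Dx/r' in L_f ⇒ L₀.
L = (1 + 10·x + 24·x^2 + 16·x^3) + (-1 + x + 5·x^2 + 8·x^3 + 4·x^4)·Dx  (order 1).
h: a_k = -2, -2, -12, -38, -122, -416, …
ICs: h(0) = -2.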